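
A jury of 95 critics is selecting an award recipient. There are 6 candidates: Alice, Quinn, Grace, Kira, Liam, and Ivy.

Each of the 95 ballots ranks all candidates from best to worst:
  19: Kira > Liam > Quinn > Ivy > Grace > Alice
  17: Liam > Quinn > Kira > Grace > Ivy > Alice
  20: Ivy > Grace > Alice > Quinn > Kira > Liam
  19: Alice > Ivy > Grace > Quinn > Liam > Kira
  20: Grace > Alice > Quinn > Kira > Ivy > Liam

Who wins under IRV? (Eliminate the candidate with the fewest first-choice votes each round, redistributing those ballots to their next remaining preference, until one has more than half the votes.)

Round 1: Alice 19, Quinn 0, Grace 20, Kira 19, Liam 17, Ivy 20. Quinn eliminated.
Round 2: Alice 19, Grace 20, Kira 19, Liam 17, Ivy 20. Liam eliminated.
Round 3: Alice 19, Grace 20, Kira 36, Ivy 20. Alice eliminated.
Round 4: Grace 20, Kira 36, Ivy 39. Grace eliminated.
Round 5: Kira 56, Ivy 39. Kira has a majority (≥48).

Kira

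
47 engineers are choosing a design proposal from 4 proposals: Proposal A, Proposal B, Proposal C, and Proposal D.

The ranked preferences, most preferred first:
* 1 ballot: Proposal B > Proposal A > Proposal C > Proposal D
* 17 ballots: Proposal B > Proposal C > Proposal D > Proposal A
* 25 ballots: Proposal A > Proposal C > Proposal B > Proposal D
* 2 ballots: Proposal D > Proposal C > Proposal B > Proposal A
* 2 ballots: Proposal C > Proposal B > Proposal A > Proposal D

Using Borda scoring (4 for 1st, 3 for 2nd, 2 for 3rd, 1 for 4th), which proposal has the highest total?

Proposal A: 1×3 + 17×1 + 25×4 + 2×1 + 2×2 = 126
Proposal B: 1×4 + 17×4 + 25×2 + 2×2 + 2×3 = 132
Proposal C: 1×2 + 17×3 + 25×3 + 2×3 + 2×4 = 142
Proposal D: 1×1 + 17×2 + 25×1 + 2×4 + 2×1 = 70

Proposal C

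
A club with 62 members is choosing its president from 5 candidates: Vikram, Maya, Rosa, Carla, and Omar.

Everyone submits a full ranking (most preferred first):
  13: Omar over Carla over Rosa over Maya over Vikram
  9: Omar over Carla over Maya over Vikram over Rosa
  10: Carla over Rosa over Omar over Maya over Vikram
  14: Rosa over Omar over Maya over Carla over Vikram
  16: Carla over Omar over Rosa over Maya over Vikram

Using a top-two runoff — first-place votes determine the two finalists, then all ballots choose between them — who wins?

Round 1 first-place votes: Vikram 0, Maya 0, Rosa 14, Carla 26, Omar 22. Carla and Omar advance.
Runoff: Carla is ranked above Omar on 26 ballots, Omar above Carla on 36.

Omar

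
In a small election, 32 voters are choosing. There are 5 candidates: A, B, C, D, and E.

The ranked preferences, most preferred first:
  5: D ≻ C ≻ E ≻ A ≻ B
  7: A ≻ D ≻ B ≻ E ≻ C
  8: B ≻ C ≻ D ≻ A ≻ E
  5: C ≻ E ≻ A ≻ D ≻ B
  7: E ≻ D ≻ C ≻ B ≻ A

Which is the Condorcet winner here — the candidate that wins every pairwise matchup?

D

D vs A: 20–12
D vs B: 24–8
D vs C: 19–13
D vs E: 20–12
D beats every other candidate.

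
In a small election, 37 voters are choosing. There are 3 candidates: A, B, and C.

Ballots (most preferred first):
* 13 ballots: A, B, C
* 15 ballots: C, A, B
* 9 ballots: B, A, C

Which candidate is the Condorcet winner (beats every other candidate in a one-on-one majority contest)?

A vs B: 28–9
A vs C: 22–15
A beats every other candidate.

A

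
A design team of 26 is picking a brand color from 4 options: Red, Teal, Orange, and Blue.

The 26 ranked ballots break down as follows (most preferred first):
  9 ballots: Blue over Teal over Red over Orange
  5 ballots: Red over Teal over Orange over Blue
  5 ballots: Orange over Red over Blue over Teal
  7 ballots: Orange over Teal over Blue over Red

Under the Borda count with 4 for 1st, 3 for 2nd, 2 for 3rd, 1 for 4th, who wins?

Teal

Red: 9×2 + 5×4 + 5×3 + 7×1 = 60
Teal: 9×3 + 5×3 + 5×1 + 7×3 = 68
Orange: 9×1 + 5×2 + 5×4 + 7×4 = 67
Blue: 9×4 + 5×1 + 5×2 + 7×2 = 65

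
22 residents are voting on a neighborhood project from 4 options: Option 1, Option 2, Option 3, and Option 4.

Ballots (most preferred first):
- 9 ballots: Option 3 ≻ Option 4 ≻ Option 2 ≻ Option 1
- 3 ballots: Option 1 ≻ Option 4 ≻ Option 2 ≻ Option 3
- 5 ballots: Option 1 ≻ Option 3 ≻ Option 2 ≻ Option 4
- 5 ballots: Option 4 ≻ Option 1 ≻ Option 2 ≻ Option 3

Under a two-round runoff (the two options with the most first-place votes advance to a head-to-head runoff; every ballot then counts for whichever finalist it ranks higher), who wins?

Option 1

Round 1 first-place votes: Option 1 8, Option 2 0, Option 3 9, Option 4 5. Option 3 and Option 1 advance.
Runoff: Option 3 is ranked above Option 1 on 9 ballots, Option 1 above Option 3 on 13.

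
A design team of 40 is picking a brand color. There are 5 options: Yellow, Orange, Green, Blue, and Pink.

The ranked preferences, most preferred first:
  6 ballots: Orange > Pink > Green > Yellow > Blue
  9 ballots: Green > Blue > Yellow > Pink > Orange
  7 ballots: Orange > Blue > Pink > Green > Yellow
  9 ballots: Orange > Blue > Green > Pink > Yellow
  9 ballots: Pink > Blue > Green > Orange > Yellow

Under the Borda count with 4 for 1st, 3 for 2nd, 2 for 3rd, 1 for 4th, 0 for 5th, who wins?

Blue

Yellow: 6×1 + 9×2 + 7×0 + 9×0 + 9×0 = 24
Orange: 6×4 + 9×0 + 7×4 + 9×4 + 9×1 = 97
Green: 6×2 + 9×4 + 7×1 + 9×2 + 9×2 = 91
Blue: 6×0 + 9×3 + 7×3 + 9×3 + 9×3 = 102
Pink: 6×3 + 9×1 + 7×2 + 9×1 + 9×4 = 86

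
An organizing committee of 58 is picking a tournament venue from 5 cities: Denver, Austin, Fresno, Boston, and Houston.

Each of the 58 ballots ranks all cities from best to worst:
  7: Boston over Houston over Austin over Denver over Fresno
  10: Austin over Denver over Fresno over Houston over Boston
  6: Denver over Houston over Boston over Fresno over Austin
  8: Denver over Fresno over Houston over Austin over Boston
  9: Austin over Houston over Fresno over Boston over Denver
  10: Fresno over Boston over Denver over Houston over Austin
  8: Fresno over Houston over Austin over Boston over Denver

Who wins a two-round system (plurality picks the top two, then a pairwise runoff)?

Round 1 first-place votes: Denver 14, Austin 19, Fresno 18, Boston 7, Houston 0. Austin and Fresno advance.
Runoff: Austin is ranked above Fresno on 26 ballots, Fresno above Austin on 32.

Fresno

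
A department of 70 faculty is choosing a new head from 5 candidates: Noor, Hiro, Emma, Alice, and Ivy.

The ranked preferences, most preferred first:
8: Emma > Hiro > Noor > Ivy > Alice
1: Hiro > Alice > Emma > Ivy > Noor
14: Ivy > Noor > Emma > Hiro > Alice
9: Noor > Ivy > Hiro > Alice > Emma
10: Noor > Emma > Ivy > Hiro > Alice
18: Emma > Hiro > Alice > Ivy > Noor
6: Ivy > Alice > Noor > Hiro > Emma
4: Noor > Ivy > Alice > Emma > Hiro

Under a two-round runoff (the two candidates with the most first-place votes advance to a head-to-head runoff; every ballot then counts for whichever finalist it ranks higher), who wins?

Noor

Round 1 first-place votes: Noor 23, Hiro 1, Emma 26, Alice 0, Ivy 20. Emma and Noor advance.
Runoff: Emma is ranked above Noor on 27 ballots, Noor above Emma on 43.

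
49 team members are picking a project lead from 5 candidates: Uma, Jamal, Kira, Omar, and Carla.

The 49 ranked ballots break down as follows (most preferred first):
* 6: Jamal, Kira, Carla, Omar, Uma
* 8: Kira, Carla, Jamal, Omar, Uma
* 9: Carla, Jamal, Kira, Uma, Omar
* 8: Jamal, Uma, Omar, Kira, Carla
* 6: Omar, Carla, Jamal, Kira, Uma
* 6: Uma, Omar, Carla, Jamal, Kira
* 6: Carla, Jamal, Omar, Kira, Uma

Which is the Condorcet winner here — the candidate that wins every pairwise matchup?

Carla

Carla vs Uma: 35–14
Carla vs Jamal: 35–14
Carla vs Kira: 27–22
Carla vs Omar: 29–20
Carla beats every other candidate.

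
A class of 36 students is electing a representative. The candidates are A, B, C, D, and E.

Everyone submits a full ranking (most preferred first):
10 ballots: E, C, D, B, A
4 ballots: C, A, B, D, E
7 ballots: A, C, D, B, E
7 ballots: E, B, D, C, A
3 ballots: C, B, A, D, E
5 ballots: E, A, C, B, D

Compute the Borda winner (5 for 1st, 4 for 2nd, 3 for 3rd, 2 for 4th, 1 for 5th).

A: 10×1 + 4×4 + 7×5 + 7×1 + 3×3 + 5×4 = 97
B: 10×2 + 4×3 + 7×2 + 7×4 + 3×4 + 5×2 = 96
C: 10×4 + 4×5 + 7×4 + 7×2 + 3×5 + 5×3 = 132
D: 10×3 + 4×2 + 7×3 + 7×3 + 3×2 + 5×1 = 91
E: 10×5 + 4×1 + 7×1 + 7×5 + 3×1 + 5×5 = 124

C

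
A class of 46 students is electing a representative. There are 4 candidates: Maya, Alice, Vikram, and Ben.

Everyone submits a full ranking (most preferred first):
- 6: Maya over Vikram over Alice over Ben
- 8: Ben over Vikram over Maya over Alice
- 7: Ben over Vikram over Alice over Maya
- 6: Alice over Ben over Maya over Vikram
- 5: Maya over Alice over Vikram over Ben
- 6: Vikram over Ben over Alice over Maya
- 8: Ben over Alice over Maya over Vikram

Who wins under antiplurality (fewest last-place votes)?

Last-place votes: Maya 13, Alice 8, Vikram 14, Ben 11.

Alice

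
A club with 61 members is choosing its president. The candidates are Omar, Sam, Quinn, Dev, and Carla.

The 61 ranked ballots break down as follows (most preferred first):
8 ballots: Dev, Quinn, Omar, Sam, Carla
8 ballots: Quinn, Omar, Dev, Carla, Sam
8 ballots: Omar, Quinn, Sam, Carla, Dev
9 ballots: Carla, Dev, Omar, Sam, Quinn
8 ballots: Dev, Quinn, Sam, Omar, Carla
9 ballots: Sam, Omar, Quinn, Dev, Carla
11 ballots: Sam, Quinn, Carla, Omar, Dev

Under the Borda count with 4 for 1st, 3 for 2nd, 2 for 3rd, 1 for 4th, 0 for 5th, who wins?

Quinn

Omar: 8×2 + 8×3 + 8×4 + 9×2 + 8×1 + 9×3 + 11×1 = 136
Sam: 8×1 + 8×0 + 8×2 + 9×1 + 8×2 + 9×4 + 11×4 = 129
Quinn: 8×3 + 8×4 + 8×3 + 9×0 + 8×3 + 9×2 + 11×3 = 155
Dev: 8×4 + 8×2 + 8×0 + 9×3 + 8×4 + 9×1 + 11×0 = 116
Carla: 8×0 + 8×1 + 8×1 + 9×4 + 8×0 + 9×0 + 11×2 = 74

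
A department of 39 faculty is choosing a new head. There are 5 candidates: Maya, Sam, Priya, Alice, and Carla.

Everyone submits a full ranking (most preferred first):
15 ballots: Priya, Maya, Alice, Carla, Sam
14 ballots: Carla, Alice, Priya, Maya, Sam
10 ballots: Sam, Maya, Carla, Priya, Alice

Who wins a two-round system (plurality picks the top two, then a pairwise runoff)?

Carla

Round 1 first-place votes: Maya 0, Sam 10, Priya 15, Alice 0, Carla 14. Priya and Carla advance.
Runoff: Priya is ranked above Carla on 15 ballots, Carla above Priya on 24.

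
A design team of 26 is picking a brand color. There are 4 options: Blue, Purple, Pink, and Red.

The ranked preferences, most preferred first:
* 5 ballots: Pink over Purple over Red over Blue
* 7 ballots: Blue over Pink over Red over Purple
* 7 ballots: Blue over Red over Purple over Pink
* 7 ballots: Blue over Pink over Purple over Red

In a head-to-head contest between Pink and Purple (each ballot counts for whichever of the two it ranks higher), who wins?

Pink

Pink is ranked above Purple on 19 ballots; Purple above Pink on 7.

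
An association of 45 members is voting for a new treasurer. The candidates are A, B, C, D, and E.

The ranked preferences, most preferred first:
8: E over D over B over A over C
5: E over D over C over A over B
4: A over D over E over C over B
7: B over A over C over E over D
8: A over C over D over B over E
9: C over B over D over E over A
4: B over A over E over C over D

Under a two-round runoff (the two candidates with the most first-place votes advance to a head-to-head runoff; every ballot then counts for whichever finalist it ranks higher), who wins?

A

Round 1 first-place votes: A 12, B 11, C 9, D 0, E 13. E and A advance.
Runoff: E is ranked above A on 22 ballots, A above E on 23.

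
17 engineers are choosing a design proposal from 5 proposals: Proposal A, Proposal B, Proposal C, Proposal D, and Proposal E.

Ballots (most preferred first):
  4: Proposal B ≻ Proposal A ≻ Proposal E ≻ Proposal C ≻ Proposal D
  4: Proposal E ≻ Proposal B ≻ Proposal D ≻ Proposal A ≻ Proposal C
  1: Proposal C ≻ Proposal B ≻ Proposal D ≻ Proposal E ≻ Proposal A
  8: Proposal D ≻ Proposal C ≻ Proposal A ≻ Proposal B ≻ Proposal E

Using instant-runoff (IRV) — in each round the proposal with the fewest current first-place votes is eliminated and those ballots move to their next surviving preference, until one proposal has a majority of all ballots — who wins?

Proposal B

Round 1: Proposal A 0, Proposal B 4, Proposal C 1, Proposal D 8, Proposal E 4. Proposal A eliminated.
Round 2: Proposal B 4, Proposal C 1, Proposal D 8, Proposal E 4. Proposal C eliminated.
Round 3: Proposal B 5, Proposal D 8, Proposal E 4. Proposal E eliminated.
Round 4: Proposal B 9, Proposal D 8. Proposal B has a majority (≥9).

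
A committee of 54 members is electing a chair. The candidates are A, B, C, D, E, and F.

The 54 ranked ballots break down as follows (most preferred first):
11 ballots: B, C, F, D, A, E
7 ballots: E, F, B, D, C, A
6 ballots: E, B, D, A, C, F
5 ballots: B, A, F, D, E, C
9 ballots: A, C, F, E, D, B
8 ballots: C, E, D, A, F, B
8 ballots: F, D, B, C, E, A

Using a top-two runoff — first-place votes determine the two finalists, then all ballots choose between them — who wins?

Round 1 first-place votes: A 9, B 16, C 8, D 0, E 13, F 8. B and E advance.
Runoff: B is ranked above E on 24 ballots, E above B on 30.

E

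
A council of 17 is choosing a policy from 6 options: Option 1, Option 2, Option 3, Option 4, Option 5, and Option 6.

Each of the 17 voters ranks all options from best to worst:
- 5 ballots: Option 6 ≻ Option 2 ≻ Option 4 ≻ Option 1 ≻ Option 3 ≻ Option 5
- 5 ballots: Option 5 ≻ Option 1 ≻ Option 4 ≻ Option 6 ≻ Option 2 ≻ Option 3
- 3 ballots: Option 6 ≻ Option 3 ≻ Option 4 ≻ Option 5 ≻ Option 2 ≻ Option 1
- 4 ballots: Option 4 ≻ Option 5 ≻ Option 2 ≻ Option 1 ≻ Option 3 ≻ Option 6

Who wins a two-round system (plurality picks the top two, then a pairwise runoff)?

Round 1 first-place votes: Option 1 0, Option 2 0, Option 3 0, Option 4 4, Option 5 5, Option 6 8. Option 6 and Option 5 advance.
Runoff: Option 6 is ranked above Option 5 on 8 ballots, Option 5 above Option 6 on 9.

Option 5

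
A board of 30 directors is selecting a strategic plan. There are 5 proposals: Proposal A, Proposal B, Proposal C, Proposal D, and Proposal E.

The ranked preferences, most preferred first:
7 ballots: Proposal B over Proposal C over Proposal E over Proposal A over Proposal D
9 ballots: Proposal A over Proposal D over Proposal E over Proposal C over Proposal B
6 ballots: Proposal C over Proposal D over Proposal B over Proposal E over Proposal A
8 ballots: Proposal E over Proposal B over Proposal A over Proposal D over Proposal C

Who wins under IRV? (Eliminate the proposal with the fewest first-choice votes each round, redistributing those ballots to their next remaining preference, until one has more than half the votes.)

Round 1: Proposal A 9, Proposal B 7, Proposal C 6, Proposal D 0, Proposal E 8. Proposal D eliminated.
Round 2: Proposal A 9, Proposal B 7, Proposal C 6, Proposal E 8. Proposal C eliminated.
Round 3: Proposal A 9, Proposal B 13, Proposal E 8. Proposal E eliminated.
Round 4: Proposal A 9, Proposal B 21. Proposal B has a majority (≥16).

Proposal B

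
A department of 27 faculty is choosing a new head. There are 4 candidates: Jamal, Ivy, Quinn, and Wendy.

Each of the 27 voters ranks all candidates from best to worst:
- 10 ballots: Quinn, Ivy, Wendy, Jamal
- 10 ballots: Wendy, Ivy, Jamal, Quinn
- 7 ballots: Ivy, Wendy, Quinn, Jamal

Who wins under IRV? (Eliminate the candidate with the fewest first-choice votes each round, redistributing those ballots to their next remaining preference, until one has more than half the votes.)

Wendy

Round 1: Jamal 0, Ivy 7, Quinn 10, Wendy 10. Jamal eliminated.
Round 2: Ivy 7, Quinn 10, Wendy 10. Ivy eliminated.
Round 3: Quinn 10, Wendy 17. Wendy has a majority (≥14).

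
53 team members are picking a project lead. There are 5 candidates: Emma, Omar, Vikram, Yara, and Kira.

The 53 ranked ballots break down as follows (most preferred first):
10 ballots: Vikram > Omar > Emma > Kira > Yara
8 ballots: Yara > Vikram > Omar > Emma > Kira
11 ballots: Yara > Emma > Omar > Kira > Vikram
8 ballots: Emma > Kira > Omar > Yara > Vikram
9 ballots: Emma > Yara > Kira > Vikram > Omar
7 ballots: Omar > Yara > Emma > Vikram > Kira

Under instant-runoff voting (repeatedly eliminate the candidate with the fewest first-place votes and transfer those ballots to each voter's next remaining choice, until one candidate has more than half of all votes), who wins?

Round 1: Emma 17, Omar 7, Vikram 10, Yara 19, Kira 0. Kira eliminated.
Round 2: Emma 17, Omar 7, Vikram 10, Yara 19. Omar eliminated.
Round 3: Emma 17, Vikram 10, Yara 26. Vikram eliminated.
Round 4: Emma 27, Yara 26. Emma has a majority (≥27).

Emma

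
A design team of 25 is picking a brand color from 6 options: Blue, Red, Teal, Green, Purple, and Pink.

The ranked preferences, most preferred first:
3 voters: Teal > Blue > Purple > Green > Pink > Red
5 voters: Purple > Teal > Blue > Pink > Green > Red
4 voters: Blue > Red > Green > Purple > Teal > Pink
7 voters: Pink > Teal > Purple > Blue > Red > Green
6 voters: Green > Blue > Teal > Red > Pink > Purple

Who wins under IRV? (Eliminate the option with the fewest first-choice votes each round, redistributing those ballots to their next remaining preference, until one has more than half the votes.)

Blue

Round 1: Blue 4, Red 0, Teal 3, Green 6, Purple 5, Pink 7. Red eliminated.
Round 2: Blue 4, Teal 3, Green 6, Purple 5, Pink 7. Teal eliminated.
Round 3: Blue 7, Green 6, Purple 5, Pink 7. Purple eliminated.
Round 4: Blue 12, Green 6, Pink 7. Green eliminated.
Round 5: Blue 18, Pink 7. Blue has a majority (≥13).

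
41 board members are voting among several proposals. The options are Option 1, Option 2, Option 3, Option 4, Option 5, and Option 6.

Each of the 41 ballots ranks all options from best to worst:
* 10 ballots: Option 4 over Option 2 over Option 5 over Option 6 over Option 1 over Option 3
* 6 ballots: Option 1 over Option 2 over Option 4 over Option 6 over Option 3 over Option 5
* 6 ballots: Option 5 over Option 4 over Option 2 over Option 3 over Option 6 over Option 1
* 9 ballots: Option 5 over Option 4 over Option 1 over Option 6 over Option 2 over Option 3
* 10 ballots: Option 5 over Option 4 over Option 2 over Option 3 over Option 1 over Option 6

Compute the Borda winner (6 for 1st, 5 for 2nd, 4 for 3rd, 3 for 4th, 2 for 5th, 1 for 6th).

Option 1: 10×2 + 6×6 + 6×1 + 9×4 + 10×2 = 118
Option 2: 10×5 + 6×5 + 6×4 + 9×2 + 10×4 = 162
Option 3: 10×1 + 6×2 + 6×3 + 9×1 + 10×3 = 79
Option 4: 10×6 + 6×4 + 6×5 + 9×5 + 10×5 = 209
Option 5: 10×4 + 6×1 + 6×6 + 9×6 + 10×6 = 196
Option 6: 10×3 + 6×3 + 6×2 + 9×3 + 10×1 = 97

Option 4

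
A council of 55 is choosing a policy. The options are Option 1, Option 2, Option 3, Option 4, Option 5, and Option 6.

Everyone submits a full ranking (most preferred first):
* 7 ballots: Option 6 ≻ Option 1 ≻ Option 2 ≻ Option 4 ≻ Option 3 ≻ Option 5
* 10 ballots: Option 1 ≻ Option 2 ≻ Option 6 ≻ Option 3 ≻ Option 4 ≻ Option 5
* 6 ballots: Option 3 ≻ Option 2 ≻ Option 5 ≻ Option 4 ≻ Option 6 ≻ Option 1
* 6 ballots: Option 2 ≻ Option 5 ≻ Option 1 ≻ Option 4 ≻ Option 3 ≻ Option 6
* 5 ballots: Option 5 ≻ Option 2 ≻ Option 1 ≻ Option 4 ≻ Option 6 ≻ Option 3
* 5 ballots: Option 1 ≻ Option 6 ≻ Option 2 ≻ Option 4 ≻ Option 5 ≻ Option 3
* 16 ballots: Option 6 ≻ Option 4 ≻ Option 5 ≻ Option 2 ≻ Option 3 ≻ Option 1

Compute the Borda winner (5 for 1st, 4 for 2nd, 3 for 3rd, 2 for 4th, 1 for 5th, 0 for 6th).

Option 2

Option 1: 7×4 + 10×5 + 6×0 + 6×3 + 5×3 + 5×5 + 16×0 = 136
Option 2: 7×3 + 10×4 + 6×4 + 6×5 + 5×4 + 5×3 + 16×2 = 182
Option 3: 7×1 + 10×2 + 6×5 + 6×1 + 5×0 + 5×0 + 16×1 = 79
Option 4: 7×2 + 10×1 + 6×2 + 6×2 + 5×2 + 5×2 + 16×4 = 132
Option 5: 7×0 + 10×0 + 6×3 + 6×4 + 5×5 + 5×1 + 16×3 = 120
Option 6: 7×5 + 10×3 + 6×1 + 6×0 + 5×1 + 5×4 + 16×5 = 176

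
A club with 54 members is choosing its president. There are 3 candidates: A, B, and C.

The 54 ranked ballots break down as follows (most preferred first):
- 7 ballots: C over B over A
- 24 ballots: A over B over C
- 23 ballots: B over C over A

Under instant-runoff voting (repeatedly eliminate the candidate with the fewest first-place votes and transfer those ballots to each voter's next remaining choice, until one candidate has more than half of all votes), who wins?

Round 1: A 24, B 23, C 7. C eliminated.
Round 2: A 24, B 30. B has a majority (≥28).

B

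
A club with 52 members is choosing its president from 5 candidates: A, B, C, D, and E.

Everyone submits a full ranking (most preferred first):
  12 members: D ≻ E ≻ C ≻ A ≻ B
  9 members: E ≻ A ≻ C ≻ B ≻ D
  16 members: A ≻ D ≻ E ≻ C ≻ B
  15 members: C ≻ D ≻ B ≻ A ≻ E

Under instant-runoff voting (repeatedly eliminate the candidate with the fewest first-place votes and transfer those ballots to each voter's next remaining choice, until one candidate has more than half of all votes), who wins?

C

Round 1: A 16, B 0, C 15, D 12, E 9. B eliminated.
Round 2: A 16, C 15, D 12, E 9. E eliminated.
Round 3: A 25, C 15, D 12. D eliminated.
Round 4: A 25, C 27. C has a majority (≥27).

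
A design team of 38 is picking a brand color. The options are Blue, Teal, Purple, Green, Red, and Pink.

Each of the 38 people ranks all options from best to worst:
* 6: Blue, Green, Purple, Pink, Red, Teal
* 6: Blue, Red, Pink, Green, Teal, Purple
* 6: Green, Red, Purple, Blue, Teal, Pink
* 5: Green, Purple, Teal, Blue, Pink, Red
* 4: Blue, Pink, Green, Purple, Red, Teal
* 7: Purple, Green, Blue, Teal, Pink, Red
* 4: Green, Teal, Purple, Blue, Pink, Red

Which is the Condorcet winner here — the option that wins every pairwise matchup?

Green

Green vs Blue: 22–16
Green vs Teal: 38–0
Green vs Purple: 31–7
Green vs Red: 32–6
Green vs Pink: 28–10
Green beats every other option.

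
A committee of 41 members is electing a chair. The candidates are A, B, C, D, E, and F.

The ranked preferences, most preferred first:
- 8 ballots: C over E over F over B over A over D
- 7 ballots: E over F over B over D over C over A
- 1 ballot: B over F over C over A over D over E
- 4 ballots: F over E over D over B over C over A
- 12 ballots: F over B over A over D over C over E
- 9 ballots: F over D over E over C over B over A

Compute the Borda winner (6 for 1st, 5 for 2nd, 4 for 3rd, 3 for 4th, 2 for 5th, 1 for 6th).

A: 8×2 + 7×1 + 1×3 + 4×1 + 12×4 + 9×1 = 87
B: 8×3 + 7×4 + 1×6 + 4×3 + 12×5 + 9×2 = 148
C: 8×6 + 7×2 + 1×4 + 4×2 + 12×2 + 9×3 = 125
D: 8×1 + 7×3 + 1×2 + 4×4 + 12×3 + 9×5 = 128
E: 8×5 + 7×6 + 1×1 + 4×5 + 12×1 + 9×4 = 151
F: 8×4 + 7×5 + 1×5 + 4×6 + 12×6 + 9×6 = 222

F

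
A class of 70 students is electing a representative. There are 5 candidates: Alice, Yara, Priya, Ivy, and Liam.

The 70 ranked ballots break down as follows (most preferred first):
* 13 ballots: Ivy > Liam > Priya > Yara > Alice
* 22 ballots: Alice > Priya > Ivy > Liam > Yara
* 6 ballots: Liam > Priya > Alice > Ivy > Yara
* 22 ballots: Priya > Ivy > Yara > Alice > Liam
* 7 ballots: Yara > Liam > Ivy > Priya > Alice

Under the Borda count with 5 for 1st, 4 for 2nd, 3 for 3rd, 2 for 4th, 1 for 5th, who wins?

Alice: 13×1 + 22×5 + 6×3 + 22×2 + 7×1 = 192
Yara: 13×2 + 22×1 + 6×1 + 22×3 + 7×5 = 155
Priya: 13×3 + 22×4 + 6×4 + 22×5 + 7×2 = 275
Ivy: 13×5 + 22×3 + 6×2 + 22×4 + 7×3 = 252
Liam: 13×4 + 22×2 + 6×5 + 22×1 + 7×4 = 176

Priya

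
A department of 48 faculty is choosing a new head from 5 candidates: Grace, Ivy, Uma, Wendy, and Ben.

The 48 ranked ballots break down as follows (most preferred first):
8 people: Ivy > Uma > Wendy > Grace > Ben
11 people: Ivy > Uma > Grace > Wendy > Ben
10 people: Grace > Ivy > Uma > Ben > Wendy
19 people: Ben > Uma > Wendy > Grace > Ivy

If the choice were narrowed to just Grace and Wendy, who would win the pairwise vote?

Grace is ranked above Wendy on 21 ballots; Wendy above Grace on 27.

Wendy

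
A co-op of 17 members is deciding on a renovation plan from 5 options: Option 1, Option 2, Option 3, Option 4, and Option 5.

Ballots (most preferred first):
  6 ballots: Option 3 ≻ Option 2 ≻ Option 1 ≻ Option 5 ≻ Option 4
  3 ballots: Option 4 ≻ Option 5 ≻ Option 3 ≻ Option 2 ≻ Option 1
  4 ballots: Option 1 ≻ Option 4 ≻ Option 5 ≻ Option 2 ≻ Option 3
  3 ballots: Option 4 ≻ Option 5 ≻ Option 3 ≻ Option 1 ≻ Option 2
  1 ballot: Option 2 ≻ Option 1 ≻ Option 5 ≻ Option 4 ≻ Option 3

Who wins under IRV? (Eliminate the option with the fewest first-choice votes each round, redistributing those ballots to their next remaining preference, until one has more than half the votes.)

Option 4

Round 1: Option 1 4, Option 2 1, Option 3 6, Option 4 6, Option 5 0. Option 5 eliminated.
Round 2: Option 1 4, Option 2 1, Option 3 6, Option 4 6. Option 2 eliminated.
Round 3: Option 1 5, Option 3 6, Option 4 6. Option 1 eliminated.
Round 4: Option 3 6, Option 4 11. Option 4 has a majority (≥9).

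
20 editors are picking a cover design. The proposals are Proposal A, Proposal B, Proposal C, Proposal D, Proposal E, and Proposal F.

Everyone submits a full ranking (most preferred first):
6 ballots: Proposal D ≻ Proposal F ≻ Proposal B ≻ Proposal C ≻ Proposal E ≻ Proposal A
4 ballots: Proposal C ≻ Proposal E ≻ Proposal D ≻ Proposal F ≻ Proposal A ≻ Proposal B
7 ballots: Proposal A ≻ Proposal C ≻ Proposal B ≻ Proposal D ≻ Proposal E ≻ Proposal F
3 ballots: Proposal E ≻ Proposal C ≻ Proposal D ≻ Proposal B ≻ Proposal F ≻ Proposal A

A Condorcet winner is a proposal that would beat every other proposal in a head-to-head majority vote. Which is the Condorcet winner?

Proposal C vs Proposal A: 13–7
Proposal C vs Proposal B: 14–6
Proposal C vs Proposal D: 14–6
Proposal C vs Proposal E: 17–3
Proposal C vs Proposal F: 14–6
Proposal C beats every other proposal.

Proposal C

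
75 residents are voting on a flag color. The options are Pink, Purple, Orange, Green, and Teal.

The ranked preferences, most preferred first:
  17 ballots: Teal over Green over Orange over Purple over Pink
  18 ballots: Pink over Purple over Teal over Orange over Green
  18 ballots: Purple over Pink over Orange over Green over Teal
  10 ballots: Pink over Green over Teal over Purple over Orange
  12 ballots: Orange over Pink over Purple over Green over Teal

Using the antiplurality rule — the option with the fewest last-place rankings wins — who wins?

Purple

Last-place votes: Pink 17, Purple 0, Orange 10, Green 18, Teal 30.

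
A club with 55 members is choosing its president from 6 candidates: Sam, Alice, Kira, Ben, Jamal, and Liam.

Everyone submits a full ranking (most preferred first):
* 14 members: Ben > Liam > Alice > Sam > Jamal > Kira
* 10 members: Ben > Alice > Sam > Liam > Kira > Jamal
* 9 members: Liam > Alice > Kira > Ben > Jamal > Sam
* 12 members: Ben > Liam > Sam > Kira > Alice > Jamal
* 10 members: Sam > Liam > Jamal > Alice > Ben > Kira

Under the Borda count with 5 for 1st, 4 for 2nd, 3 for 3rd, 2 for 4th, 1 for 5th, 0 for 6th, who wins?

Liam

Sam: 14×2 + 10×3 + 9×0 + 12×3 + 10×5 = 144
Alice: 14×3 + 10×4 + 9×4 + 12×1 + 10×2 = 150
Kira: 14×0 + 10×1 + 9×3 + 12×2 + 10×0 = 61
Ben: 14×5 + 10×5 + 9×2 + 12×5 + 10×1 = 208
Jamal: 14×1 + 10×0 + 9×1 + 12×0 + 10×3 = 53
Liam: 14×4 + 10×2 + 9×5 + 12×4 + 10×4 = 209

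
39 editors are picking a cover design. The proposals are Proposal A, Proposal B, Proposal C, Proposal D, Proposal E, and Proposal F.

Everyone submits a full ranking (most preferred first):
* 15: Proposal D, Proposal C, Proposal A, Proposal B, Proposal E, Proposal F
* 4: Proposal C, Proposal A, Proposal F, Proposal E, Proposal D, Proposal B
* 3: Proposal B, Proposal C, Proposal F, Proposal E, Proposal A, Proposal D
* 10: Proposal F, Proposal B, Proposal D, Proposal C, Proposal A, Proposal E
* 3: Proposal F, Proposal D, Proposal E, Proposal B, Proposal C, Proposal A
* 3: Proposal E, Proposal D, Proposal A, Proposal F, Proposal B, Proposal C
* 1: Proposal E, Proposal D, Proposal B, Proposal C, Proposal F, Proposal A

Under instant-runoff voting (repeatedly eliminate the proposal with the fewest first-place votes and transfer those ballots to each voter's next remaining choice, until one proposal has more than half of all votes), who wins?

Round 1: Proposal A 0, Proposal B 3, Proposal C 4, Proposal D 15, Proposal E 4, Proposal F 13. Proposal A eliminated.
Round 2: Proposal B 3, Proposal C 4, Proposal D 15, Proposal E 4, Proposal F 13. Proposal B eliminated.
Round 3: Proposal C 7, Proposal D 15, Proposal E 4, Proposal F 13. Proposal E eliminated.
Round 4: Proposal C 7, Proposal D 19, Proposal F 13. Proposal C eliminated.
Round 5: Proposal D 19, Proposal F 20. Proposal F has a majority (≥20).

Proposal F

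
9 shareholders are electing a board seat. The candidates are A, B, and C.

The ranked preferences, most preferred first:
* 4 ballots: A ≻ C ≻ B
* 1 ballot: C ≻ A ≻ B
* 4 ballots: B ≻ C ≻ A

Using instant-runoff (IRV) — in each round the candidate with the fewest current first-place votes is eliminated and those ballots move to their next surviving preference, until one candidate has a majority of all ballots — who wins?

Round 1: A 4, B 4, C 1. C eliminated.
Round 2: A 5, B 4. A has a majority (≥5).

A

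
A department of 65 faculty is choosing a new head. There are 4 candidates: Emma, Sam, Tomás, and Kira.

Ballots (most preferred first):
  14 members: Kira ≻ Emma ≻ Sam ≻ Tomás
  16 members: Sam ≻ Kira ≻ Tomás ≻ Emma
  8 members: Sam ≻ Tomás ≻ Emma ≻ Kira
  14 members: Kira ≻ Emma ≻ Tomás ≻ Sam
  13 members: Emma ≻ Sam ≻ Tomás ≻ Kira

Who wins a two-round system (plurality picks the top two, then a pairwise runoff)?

Round 1 first-place votes: Emma 13, Sam 24, Tomás 0, Kira 28. Kira and Sam advance.
Runoff: Kira is ranked above Sam on 28 ballots, Sam above Kira on 37.

Sam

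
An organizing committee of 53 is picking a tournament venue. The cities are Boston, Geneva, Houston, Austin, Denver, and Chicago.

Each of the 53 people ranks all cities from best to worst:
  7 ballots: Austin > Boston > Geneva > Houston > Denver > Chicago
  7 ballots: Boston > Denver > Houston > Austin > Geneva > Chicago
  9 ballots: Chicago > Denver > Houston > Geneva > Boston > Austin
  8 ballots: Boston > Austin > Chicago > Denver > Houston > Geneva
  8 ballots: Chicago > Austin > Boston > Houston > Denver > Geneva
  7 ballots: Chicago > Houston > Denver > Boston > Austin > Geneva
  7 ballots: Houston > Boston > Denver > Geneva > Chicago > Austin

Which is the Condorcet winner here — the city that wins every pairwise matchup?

Boston

Boston vs Geneva: 44–9
Boston vs Houston: 30–23
Boston vs Austin: 38–15
Boston vs Denver: 37–16
Boston vs Chicago: 29–24
Boston beats every other city.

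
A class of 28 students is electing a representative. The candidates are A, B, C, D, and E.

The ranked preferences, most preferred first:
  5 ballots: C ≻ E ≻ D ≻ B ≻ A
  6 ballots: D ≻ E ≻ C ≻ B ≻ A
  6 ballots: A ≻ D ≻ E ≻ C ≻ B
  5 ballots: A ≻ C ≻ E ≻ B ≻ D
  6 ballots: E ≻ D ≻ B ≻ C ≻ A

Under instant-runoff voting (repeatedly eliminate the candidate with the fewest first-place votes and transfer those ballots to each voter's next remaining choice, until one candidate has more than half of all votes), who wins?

Round 1: A 11, B 0, C 5, D 6, E 6. B eliminated.
Round 2: A 11, C 5, D 6, E 6. C eliminated.
Round 3: A 11, D 6, E 11. D eliminated.
Round 4: A 11, E 17. E has a majority (≥15).

E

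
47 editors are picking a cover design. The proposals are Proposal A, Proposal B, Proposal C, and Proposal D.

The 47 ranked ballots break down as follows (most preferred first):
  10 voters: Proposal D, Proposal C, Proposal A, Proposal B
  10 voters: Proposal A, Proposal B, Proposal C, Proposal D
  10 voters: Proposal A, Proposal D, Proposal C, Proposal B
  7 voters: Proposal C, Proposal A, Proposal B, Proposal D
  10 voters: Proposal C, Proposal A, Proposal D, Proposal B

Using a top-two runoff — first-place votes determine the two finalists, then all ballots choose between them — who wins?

Round 1 first-place votes: Proposal A 20, Proposal B 0, Proposal C 17, Proposal D 10. Proposal A and Proposal C advance.
Runoff: Proposal A is ranked above Proposal C on 20 ballots, Proposal C above Proposal A on 27.

Proposal C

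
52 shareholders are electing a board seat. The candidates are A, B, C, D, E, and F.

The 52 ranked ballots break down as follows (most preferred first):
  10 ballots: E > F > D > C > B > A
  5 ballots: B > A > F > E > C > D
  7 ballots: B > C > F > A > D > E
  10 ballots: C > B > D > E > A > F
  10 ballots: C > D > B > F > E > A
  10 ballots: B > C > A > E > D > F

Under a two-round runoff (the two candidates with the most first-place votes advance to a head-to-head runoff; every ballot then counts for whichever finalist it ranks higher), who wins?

C

Round 1 first-place votes: A 0, B 22, C 20, D 0, E 10, F 0. B and C advance.
Runoff: B is ranked above C on 22 ballots, C above B on 30.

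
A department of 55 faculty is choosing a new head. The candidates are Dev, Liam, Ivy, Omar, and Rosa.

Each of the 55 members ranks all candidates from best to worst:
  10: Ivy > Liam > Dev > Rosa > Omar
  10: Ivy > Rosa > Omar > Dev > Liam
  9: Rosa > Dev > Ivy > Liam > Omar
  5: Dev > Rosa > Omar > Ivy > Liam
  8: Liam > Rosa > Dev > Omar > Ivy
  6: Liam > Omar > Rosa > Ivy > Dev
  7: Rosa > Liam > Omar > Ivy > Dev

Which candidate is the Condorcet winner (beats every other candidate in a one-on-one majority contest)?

Rosa vs Dev: 40–15
Rosa vs Liam: 31–24
Rosa vs Ivy: 35–20
Rosa vs Omar: 49–6
Rosa beats every other candidate.

Rosa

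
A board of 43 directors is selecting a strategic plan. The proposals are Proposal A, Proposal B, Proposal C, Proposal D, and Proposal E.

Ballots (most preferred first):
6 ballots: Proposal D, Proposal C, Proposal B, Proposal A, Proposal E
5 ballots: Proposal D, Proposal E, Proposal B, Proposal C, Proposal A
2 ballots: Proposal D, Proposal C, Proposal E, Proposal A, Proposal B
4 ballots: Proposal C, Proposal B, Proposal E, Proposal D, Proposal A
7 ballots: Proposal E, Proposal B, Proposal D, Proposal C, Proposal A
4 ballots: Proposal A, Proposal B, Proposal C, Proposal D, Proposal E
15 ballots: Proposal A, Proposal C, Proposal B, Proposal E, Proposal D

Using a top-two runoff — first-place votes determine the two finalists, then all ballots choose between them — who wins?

Round 1 first-place votes: Proposal A 19, Proposal B 0, Proposal C 4, Proposal D 13, Proposal E 7. Proposal A and Proposal D advance.
Runoff: Proposal A is ranked above Proposal D on 19 ballots, Proposal D above Proposal A on 24.

Proposal D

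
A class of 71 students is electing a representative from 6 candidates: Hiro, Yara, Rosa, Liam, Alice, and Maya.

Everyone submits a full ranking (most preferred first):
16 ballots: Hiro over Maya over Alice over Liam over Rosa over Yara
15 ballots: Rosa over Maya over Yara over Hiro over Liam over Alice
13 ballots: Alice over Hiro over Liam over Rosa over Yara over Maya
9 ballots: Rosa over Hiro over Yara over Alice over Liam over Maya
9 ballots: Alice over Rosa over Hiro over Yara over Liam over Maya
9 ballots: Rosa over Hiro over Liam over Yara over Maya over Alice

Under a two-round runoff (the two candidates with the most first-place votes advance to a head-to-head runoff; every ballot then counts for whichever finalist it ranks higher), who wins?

Round 1 first-place votes: Hiro 16, Yara 0, Rosa 33, Liam 0, Alice 22, Maya 0. Rosa and Alice advance.
Runoff: Rosa is ranked above Alice on 33 ballots, Alice above Rosa on 38.

Alice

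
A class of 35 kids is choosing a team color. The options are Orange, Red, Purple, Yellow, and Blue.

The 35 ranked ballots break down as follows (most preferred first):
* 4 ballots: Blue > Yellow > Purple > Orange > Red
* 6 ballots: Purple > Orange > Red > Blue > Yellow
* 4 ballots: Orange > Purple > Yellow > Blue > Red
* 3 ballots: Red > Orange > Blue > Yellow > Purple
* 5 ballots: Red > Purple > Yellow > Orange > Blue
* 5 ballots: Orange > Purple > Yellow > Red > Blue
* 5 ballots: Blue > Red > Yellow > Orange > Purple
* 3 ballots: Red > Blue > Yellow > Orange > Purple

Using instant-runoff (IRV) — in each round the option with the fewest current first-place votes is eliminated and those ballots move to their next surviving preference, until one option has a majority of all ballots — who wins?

Round 1: Orange 9, Red 11, Purple 6, Yellow 0, Blue 9. Yellow eliminated.
Round 2: Orange 9, Red 11, Purple 6, Blue 9. Purple eliminated.
Round 3: Orange 15, Red 11, Blue 9. Blue eliminated.
Round 4: Orange 19, Red 16. Orange has a majority (≥18).

Orange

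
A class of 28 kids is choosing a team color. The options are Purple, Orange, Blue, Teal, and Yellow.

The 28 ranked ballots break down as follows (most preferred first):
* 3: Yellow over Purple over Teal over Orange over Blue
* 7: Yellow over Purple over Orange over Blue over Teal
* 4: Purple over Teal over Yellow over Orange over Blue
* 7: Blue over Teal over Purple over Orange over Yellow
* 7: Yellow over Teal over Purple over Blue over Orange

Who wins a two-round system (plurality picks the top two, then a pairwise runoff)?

Round 1 first-place votes: Purple 4, Orange 0, Blue 7, Teal 0, Yellow 17. Yellow and Blue advance.
Runoff: Yellow is ranked above Blue on 21 ballots, Blue above Yellow on 7.

Yellow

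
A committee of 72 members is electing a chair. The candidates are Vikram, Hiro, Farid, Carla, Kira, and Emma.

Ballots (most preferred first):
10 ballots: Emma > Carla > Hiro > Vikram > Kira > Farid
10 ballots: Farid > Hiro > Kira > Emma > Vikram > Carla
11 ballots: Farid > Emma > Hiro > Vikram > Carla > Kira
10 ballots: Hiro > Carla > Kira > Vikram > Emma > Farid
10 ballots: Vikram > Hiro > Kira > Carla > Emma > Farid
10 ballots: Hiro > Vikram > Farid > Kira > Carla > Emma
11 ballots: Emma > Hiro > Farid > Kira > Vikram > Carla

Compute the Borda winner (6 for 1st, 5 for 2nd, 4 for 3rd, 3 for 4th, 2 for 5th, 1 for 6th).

Vikram: 10×3 + 10×2 + 11×3 + 10×3 + 10×6 + 10×5 + 11×2 = 245
Hiro: 10×4 + 10×5 + 11×4 + 10×6 + 10×5 + 10×6 + 11×5 = 359
Farid: 10×1 + 10×6 + 11×6 + 10×1 + 10×1 + 10×4 + 11×4 = 240
Carla: 10×5 + 10×1 + 11×2 + 10×5 + 10×3 + 10×2 + 11×1 = 193
Kira: 10×2 + 10×4 + 11×1 + 10×4 + 10×4 + 10×3 + 11×3 = 214
Emma: 10×6 + 10×3 + 11×5 + 10×2 + 10×2 + 10×1 + 11×6 = 261

Hiro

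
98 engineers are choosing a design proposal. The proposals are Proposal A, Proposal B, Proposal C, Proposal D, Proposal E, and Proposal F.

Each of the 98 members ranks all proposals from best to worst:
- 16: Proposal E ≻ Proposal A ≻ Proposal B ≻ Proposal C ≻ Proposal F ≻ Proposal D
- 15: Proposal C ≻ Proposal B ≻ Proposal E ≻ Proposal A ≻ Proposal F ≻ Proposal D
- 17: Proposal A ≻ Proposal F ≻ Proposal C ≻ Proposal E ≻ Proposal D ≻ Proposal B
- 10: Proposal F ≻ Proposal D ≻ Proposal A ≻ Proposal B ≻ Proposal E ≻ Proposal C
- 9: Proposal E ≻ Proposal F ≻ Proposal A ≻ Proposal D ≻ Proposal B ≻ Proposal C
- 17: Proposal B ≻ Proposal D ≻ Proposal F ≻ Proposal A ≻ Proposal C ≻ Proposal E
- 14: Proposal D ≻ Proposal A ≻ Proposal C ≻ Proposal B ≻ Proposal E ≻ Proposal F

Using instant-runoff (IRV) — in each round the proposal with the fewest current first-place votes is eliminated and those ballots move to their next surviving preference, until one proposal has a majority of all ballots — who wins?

Round 1: Proposal A 17, Proposal B 17, Proposal C 15, Proposal D 14, Proposal E 25, Proposal F 10. Proposal F eliminated.
Round 2: Proposal A 17, Proposal B 17, Proposal C 15, Proposal D 24, Proposal E 25. Proposal C eliminated.
Round 3: Proposal A 17, Proposal B 32, Proposal D 24, Proposal E 25. Proposal A eliminated.
Round 4: Proposal B 32, Proposal D 24, Proposal E 42. Proposal D eliminated.
Round 5: Proposal B 56, Proposal E 42. Proposal B has a majority (≥50).

Proposal B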